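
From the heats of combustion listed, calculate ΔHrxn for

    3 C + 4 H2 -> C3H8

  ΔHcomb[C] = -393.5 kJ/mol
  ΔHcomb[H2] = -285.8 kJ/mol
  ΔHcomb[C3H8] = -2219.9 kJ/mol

ΔHrxn = -103.8 kJ/mol

With combustion enthalpies, reactants minus products:
= [3·(-393.5) + 4·(-285.8)] − [1·(-2219.9)]
= -103.8 kJ/mol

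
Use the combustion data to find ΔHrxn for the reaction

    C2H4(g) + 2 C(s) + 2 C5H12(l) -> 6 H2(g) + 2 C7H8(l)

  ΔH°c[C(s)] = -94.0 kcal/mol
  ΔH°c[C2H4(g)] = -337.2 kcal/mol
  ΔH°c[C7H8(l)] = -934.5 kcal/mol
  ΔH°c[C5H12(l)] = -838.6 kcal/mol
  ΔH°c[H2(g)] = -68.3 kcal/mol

With combustion enthalpies, reactants minus products:
= [1·(-337.2) + 2·(-94.0) + 2·(-838.6)] − [6·(-68.3) + 2·(-934.5)]
= 76.4 kcal/mol

ΔHrxn = 76.4 kcal/mol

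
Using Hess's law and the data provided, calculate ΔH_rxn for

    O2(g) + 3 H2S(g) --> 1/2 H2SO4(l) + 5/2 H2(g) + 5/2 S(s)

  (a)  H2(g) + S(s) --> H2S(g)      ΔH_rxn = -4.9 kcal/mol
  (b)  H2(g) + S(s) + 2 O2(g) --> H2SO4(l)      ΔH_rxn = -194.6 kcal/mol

(a) reversed and × 3: (-3)·(-4.9) = +14.7 kcal/mol
(b) × 1/2: (1/2)·(-194.6) = -97.3 kcal/mol
Summing the manipulated equations, ΔH_rxn = (+14.7) + (-97.3) = -82.6 kcal/mol

ΔH_rxn = -82.6 kcal/mol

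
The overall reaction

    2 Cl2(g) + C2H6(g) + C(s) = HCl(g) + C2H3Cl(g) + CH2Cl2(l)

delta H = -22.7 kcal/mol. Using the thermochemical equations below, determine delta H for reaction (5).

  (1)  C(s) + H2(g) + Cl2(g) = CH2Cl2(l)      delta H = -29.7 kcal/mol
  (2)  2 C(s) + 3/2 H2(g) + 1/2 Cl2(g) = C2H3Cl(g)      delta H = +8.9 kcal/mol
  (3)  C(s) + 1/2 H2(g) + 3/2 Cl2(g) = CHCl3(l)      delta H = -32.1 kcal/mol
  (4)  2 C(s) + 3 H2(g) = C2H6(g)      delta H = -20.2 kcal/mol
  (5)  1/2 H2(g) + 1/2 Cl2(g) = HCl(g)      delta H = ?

(1) as written (CH2Cl2(l) already on the product side): -29.7 kcal/mol
(2) as written (C2H3Cl(g) already on the product side): +8.9 kcal/mol
(3): not needed (CHCl3(l) appears nowhere else).
(4) reversed (C2H6(g) must end up as a reactant): +20.2 kcal/mol
(5) as written (HCl(g) already on the product side): contributes x
-22.7 = (-29.7) + (+8.9) + (+20.2) + x
x = (-22.7 − (-0.6)) / (1) = -22.1 kcal/mol

delta H = -22.1 kcal/mol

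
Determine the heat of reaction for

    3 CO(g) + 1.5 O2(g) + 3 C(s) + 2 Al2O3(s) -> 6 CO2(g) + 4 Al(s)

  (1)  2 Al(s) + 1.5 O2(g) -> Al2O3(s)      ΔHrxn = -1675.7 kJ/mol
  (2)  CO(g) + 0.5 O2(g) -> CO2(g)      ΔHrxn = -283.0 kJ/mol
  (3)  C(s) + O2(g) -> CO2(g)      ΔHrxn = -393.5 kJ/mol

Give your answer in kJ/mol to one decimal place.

ΔHrxn = 1321.9 kJ/mol

(1) reversed and × 2 (reverse to put Al2O3(s) on the reactant side; ×2 to match 2 Al2O3(s) in the target): (-2)·(-1675.7) = +3351.4 kJ/mol
(2) × 3 (scale by 3 for the 3 CO(g)): (3)·(-283.0) = -849.0 kJ/mol
(3) × 3 (scale by 3 for the 3 C(s)): (3)·(-393.5) = -1180.5 kJ/mol
By Hess's law, ΔHrxn = (-2)·(-1675.7) + (3)·(-283.0) + (3)·(-393.5) = 1321.9 kJ/mol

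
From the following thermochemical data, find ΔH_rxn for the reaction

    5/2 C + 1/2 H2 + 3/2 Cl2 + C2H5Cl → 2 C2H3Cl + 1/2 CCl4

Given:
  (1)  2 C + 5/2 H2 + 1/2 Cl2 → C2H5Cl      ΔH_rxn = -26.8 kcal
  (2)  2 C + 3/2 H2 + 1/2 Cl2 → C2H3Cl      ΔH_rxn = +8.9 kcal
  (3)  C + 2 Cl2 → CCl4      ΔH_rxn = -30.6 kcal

(1) reversed (C2H5Cl must end up as a reactant): +26.8 kcal
(2) × 2 (×2 to match 2 C2H3Cl in the target): (2)·(+8.9) = +17.8 kcal
(3) × 1/2 (×1/2 to match 1/2 CCl4 in the target): (1/2)·(-30.6) = -15.3 kcal
ΔH_rxn = (-1)·(-26.8) + (2)·(+8.9) + (1/2)·(-30.6) = 29.3 kcal

ΔH_rxn = 29.3 kcal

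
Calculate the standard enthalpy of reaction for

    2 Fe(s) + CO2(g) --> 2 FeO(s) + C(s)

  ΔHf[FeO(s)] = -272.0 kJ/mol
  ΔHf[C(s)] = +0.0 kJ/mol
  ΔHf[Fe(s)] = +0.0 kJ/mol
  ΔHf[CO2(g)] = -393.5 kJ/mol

ΔH°rxn = Σ nΔHf°(products) − Σ nΔHf°(reactants).
Products: 2·(-272.0) + 1·(+0.0) = -544.0
Reactants: 2·(+0.0) + 1·(-393.5) = -393.5
ΔH_rxn = (-544.0) − (-393.5) = -150.5 kJ/mol

ΔH_rxn = -150.5 kJ/mol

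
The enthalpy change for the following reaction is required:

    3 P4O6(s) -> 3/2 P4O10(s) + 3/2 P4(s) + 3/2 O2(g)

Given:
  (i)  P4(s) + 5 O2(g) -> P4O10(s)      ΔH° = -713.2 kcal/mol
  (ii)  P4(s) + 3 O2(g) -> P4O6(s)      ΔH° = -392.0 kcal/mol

ΔH° = 106.2 kcal/mol

(i) × 3/2 (×3/2 to match 3/2 P4O10(s) in the target): (3/2)·(-713.2) = -1069.8 kcal/mol
(ii) reversed and × 3 (P4O6(s) must end up as a reactant; scale by 3 for the 3 P4O6(s)): (-3)·(-392.0) = +1176.0 kcal/mol
ΔH° = (-1069.8) + (+1176.0) = 106.2 kcal/mol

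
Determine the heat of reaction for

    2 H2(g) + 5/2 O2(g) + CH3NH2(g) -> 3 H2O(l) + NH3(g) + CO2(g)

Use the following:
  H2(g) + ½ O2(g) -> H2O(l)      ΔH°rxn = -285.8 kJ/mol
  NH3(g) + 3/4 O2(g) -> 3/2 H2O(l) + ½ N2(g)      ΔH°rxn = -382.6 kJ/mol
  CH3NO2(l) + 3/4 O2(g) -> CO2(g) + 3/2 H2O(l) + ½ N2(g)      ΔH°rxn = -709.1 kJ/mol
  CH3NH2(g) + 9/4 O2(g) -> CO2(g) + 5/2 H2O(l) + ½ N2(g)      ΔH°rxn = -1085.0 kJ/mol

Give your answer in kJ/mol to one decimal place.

equation 1 × 2 (×2 to match 2 H2(g) in the target): (2)·(-285.8) = -571.6 kJ/mol
equation 2 reversed (NH3(g) must end up as a product): +382.6 kJ/mol
equation 3: not needed (CH3NO2(l) appears nowhere else).
equation 4 as written (CH3NH2(g) already on the reactant side): -1085.0 kJ/mol
ΔH°rxn = (-571.6) + (+382.6) + (-1085.0) = -1274.0 kJ/mol

ΔH°rxn = -1274.0 kJ/mol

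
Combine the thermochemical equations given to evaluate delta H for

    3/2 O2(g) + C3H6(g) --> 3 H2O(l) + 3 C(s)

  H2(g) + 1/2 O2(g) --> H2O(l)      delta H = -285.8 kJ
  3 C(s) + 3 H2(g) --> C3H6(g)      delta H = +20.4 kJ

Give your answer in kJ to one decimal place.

equation 1 × 3: (3)·(-285.8) = -857.4 kJ
equation 2 reversed: -20.4 kJ
Summing the manipulated equations, delta H = (3)·(-285.8) + (-1)·(+20.4) = -877.8 kJ

delta H = -877.8 kJ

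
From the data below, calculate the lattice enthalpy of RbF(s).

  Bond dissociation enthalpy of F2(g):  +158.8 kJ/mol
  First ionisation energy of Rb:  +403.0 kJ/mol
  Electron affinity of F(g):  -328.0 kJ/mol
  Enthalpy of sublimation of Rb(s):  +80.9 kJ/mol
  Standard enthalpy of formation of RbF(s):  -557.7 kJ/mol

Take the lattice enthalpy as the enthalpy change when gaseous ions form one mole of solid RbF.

U = -793.0 kJ/mol

ΔHf° = 1·ΔHsub + 1·(ΣIE) + 1/2·D(F2) + 1·EA + U
-557.7 = 1·(+80.9) + 1·(+403.0) + 1/2·(+158.8) + 1·(-328.0) + U
U = -557.7 − (+235.3) = -793.0 kJ/mol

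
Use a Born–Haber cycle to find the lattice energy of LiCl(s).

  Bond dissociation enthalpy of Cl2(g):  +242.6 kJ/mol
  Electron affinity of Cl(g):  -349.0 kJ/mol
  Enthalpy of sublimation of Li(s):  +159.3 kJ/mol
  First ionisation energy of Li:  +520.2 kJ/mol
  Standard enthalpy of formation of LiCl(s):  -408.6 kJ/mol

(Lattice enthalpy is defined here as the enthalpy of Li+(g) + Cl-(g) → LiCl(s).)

U = -860.4 kJ/mol

ΔHf° = 1·ΔHsub + 1·(ΣIE) + 1/2·D(Cl2) + 1·EA + U
-408.6 = 1·(+159.3) + 1·(+520.2) + 1/2·(+242.6) + 1·(-349.0) + U
U = -408.6 − (+451.8) = -860.4 kJ/mol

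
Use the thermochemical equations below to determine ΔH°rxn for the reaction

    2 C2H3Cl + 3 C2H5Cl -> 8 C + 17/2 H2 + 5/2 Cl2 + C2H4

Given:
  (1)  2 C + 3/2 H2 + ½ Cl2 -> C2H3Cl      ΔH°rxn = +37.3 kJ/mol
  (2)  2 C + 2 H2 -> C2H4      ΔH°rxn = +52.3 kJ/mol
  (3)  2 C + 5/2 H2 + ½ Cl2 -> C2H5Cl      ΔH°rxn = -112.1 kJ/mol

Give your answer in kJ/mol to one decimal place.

ΔH°rxn = 314.0 kJ/mol

(1) reversed and × 2: (-2)·(+37.3) = -74.6 kJ/mol
(2) as written: +52.3 kJ/mol
(3) reversed and × 3: (-3)·(-112.1) = +336.3 kJ/mol
By Hess's law, ΔH°rxn = (-2)·(+37.3) + (1)·(+52.3) + (-3)·(-112.1) = 314.0 kJ/mol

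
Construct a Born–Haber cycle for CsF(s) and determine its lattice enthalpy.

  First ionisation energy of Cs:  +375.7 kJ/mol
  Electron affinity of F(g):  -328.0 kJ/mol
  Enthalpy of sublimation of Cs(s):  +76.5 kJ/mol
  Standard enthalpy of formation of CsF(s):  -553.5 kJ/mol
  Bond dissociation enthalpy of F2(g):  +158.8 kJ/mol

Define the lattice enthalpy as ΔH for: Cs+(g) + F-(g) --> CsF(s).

ΔHf° = 1·ΔHsub + 1·(ΣIE) + 1/2·D(F2) + 1·EA + U
-553.5 = 1·(+76.5) + 1·(+375.7) + 1/2·(+158.8) + 1·(-328.0) + U
U = -553.5 − (+203.6) = -757.1 kJ/mol

U = -757.1 kJ/mol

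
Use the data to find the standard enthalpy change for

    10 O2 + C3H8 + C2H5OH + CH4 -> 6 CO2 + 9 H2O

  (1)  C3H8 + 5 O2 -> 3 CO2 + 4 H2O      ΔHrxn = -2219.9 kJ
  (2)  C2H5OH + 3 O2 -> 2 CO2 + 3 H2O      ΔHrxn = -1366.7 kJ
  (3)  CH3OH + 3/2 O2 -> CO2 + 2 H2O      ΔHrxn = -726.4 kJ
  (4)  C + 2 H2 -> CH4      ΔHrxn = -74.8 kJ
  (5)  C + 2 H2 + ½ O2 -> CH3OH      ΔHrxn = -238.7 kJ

(1) as written: -2219.9 kJ
(2) as written: -1366.7 kJ
(3) as written: -726.4 kJ
(4) reversed: +74.8 kJ
(5) as written: -238.7 kJ
By Hess's law, ΔHrxn = (1)·(-2219.9) + (1)·(-1366.7) + (1)·(-726.4) + (-1)·(-74.8) + (1)·(-238.7) = -4476.9 kJ

ΔHrxn = -4476.9 kJ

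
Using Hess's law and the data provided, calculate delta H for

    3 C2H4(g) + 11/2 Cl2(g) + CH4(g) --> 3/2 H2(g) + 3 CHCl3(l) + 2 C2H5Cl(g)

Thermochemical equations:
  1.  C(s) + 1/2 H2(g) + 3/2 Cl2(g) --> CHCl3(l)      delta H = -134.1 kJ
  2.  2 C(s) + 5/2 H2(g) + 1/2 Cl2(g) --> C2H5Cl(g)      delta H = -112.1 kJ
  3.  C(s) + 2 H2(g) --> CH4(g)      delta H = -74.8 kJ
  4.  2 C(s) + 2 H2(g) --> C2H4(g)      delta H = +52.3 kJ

eq. 1 × 3: (3)·(-134.1) = -402.3 kJ
eq. 2 × 2: (2)·(-112.1) = -224.2 kJ
eq. 3 reversed: +74.8 kJ
eq. 4 reversed and × 3: (-3)·(+52.3) = -156.9 kJ
By Hess's law, delta H = (3)·(-134.1) + (2)·(-112.1) + (-1)·(-74.8) + (-3)·(+52.3) = -708.6 kJ

delta H = -708.6 kJ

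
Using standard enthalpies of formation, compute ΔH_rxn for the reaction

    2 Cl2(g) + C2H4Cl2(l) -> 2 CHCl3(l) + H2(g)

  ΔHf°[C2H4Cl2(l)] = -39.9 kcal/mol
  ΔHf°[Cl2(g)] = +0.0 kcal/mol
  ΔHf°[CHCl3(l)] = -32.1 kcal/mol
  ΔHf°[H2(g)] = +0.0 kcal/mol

ΔH°rxn = Σ nΔHf°(products) − Σ nΔHf°(reactants).
Products: 2·(-32.1) + 1·(+0.0) = -64.2
Reactants: 2·(+0.0) + 1·(-39.9) = -39.9
ΔH_rxn = (-64.2) − (-39.9) = -24.3 kcal/mol

ΔH_rxn = -24.3 kcal/mol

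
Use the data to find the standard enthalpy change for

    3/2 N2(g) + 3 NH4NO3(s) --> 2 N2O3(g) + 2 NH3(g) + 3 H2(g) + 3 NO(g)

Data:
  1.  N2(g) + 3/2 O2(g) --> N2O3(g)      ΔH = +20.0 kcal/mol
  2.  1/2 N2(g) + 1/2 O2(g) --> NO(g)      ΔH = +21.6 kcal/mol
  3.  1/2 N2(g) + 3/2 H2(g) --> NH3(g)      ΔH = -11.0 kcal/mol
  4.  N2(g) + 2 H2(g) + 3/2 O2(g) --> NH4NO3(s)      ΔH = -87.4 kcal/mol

eq. 1 × 2: (2)·(+20.0) = +40.0 kcal/mol
eq. 2 × 3: (3)·(+21.6) = +64.8 kcal/mol
eq. 3 × 2: (2)·(-11.0) = -22.0 kcal/mol
eq. 4 reversed and × 3: (-3)·(-87.4) = +262.2 kcal/mol
ΔH = (+40.0) + (+64.8) + (-22.0) + (+262.2) = 345.0 kcal/mol

ΔH = 345.0 kcal/mol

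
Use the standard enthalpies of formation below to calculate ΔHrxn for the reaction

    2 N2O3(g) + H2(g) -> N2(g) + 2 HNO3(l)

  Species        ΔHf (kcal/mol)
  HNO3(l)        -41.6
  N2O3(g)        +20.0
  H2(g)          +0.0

ΔH°rxn = Σ nΔHf°(products) − Σ nΔHf°(reactants).
Products: 1·(+0.0) + 2·(-41.6) = -83.2
Reactants: 2·(+20.0) + 1·(+0.0) = +40.0
ΔHrxn = (-83.2) − (+40.0) = -123.2 kcal/mol

ΔHrxn = -123.2 kcal/mol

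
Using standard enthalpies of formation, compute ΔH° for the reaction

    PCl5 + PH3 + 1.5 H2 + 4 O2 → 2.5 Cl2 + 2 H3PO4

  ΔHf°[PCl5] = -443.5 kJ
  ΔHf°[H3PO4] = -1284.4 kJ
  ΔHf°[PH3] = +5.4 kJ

ΔH° = -2130.7 kJ

Products: 5/2·(+0.0) + 2·(-1284.4) = -2568.8
Reactants: 1·(-443.5) + 1·(+5.4) + 3/2·(+0.0) + 4·(+0.0) = -438.1
ΔH° = (-2568.8) − (-438.1) = -2130.7 kJ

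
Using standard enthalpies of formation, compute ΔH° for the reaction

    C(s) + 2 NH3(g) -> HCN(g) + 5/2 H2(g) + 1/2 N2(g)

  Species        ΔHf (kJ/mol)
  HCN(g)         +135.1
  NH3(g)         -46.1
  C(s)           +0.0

ΔH°rxn = Σ nΔHf°(products) − Σ nΔHf°(reactants).
Products: 1·(+135.1) + 5/2·(+0.0) + 1/2·(+0.0) = +135.1
Reactants: 1·(+0.0) + 2·(-46.1) = -92.2
ΔH° = (+135.1) − (-92.2) = 227.3 kJ/mol

ΔH° = 227.3 kJ/mol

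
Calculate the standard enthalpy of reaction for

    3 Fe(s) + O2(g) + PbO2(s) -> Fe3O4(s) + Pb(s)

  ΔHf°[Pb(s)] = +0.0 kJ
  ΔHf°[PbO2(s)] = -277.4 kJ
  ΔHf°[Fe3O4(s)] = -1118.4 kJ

ΔH°rxn = -841.0 kJ

ΔH°rxn = Σ nΔHf°(products) − Σ nΔHf°(reactants).
Products: 1·(-1118.4) + 1·(+0.0) = -1118.4
Reactants: 3·(+0.0) + 1·(+0.0) + 1·(-277.4) = -277.4
ΔH°rxn = (-1118.4) − (-277.4) = -841.0 kJ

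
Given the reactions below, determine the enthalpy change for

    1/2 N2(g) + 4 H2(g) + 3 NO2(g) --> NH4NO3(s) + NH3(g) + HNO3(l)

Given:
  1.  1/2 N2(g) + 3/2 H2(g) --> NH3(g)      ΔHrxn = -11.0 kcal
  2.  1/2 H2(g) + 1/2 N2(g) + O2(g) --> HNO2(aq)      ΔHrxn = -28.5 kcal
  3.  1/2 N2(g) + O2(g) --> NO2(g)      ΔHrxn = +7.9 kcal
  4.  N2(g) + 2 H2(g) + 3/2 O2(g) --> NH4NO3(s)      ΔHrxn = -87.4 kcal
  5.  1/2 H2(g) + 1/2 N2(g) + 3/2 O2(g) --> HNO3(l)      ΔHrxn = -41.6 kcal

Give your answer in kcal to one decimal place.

eq. 1 as written (NH3(g) already on the product side): -11.0 kcal
eq. 2: not needed (HNO2(aq) appears nowhere else).
eq. 3 reversed and × 3 (reverse to put NO2(g) on the reactant side; scale by 3 for the 3 NO2(g)): (-3)·(+7.9) = -23.7 kcal
eq. 4 as written (NH4NO3(s) already on the product side): -87.4 kcal
eq. 5 as written (HNO3(l) already on the product side): -41.6 kcal
Summing the manipulated equations, ΔHrxn = (1)·(-11.0) + (-3)·(+7.9) + (1)·(-87.4) + (1)·(-41.6) = -163.7 kcal

ΔHrxn = -163.7 kcal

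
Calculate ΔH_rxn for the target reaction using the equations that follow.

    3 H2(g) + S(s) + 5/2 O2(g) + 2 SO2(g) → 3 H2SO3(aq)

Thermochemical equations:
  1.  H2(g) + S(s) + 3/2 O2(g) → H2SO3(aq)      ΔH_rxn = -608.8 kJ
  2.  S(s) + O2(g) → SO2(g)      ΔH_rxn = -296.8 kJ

eq. 1 × 3 (scale by 3 for the 3 H2SO3(aq)): (3)·(-608.8) = -1826.4 kJ
eq. 2 reversed and × 2 (SO2(g) must end up as a reactant; ×2 to match 2 SO2(g) in the target): (-2)·(-296.8) = +593.6 kJ
ΔH_rxn = (-1826.4) + (+593.6) = -1232.8 kJ

ΔH_rxn = -1232.8 kJ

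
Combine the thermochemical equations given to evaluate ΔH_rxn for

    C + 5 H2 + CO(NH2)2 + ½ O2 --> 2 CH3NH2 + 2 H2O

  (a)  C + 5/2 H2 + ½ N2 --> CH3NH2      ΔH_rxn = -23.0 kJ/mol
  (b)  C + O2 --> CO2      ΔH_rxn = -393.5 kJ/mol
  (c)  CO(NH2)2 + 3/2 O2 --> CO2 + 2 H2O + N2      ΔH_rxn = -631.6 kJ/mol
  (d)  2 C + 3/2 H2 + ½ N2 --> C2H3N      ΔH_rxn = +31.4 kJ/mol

ΔH_rxn = -284.1 kJ/mol

(a) × 2: (2)·(-23.0) = -46.0 kJ/mol
(b) reversed: +393.5 kJ/mol
(c) as written: -631.6 kJ/mol
(d): not needed.
ΔH_rxn = (-46.0) + (+393.5) + (-631.6) = -284.1 kJ/mol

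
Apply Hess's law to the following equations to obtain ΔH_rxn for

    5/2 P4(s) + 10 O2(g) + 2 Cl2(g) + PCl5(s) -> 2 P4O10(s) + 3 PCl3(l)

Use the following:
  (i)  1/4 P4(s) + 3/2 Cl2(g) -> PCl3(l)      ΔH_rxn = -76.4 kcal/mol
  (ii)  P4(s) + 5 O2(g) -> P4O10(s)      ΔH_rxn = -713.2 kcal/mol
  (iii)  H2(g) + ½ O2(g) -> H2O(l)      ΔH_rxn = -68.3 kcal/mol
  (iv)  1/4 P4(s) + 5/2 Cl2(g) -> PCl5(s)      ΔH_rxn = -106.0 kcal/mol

(i) × 3 (×3 to match 3 PCl3(l) in the target): (3)·(-76.4) = -229.2 kcal/mol
(ii) × 2 (scale by 2 for the 2 P4O10(s)): (2)·(-713.2) = -1426.4 kcal/mol
(iii): not needed (H2(g) appears nowhere else).
(iv) reversed (PCl5(s) must end up as a reactant): +106.0 kcal/mol
By Hess's law, ΔH_rxn = (3)·(-76.4) + (2)·(-713.2) + (-1)·(-106.0) = -1549.6 kcal/mol

ΔH_rxn = -1549.6 kcal/mol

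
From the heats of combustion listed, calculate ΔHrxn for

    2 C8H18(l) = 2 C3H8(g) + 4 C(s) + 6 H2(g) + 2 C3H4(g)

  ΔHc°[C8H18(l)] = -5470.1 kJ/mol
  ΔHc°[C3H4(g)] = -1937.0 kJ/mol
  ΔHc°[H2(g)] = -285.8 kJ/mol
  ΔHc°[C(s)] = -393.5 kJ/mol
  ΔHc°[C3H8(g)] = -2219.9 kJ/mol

ΔHrxn = 662.4 kJ/mol

With combustion enthalpies, reactants minus products:
= [2·(-5470.1)] − [2·(-2219.9) + 4·(-393.5) + 6·(-285.8) + 2·(-1937.0)]
= 662.4 kJ/mol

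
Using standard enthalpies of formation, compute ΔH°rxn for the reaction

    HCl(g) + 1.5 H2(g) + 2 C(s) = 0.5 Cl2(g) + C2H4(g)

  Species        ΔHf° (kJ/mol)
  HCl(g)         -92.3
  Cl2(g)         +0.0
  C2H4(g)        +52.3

ΔH°rxn = 144.6 kJ/mol

Products: 1/2·(+0.0) + 1·(+52.3) = +52.3
Reactants: 1·(-92.3) + 3/2·(+0.0) + 2·(+0.0) = -92.3
ΔH°rxn = (+52.3) − (-92.3) = 144.6 kJ/mol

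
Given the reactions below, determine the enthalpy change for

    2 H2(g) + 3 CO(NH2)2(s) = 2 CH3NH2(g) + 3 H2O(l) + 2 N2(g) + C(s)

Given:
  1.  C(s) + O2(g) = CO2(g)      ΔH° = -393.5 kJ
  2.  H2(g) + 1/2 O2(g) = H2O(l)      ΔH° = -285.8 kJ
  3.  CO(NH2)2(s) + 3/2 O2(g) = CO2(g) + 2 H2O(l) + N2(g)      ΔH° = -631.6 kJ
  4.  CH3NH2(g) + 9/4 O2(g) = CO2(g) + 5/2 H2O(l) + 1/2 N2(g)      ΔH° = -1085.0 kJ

eq. 1 reversed (reverse to put C(s) on the product side): +393.5 kJ
eq. 2 × 2 (scale by 2 for the 2 H2(g)): (2)·(-285.8) = -571.6 kJ
eq. 3 × 3 (scale by 3 for the 3 CO(NH2)2(s)): (3)·(-631.6) = -1894.8 kJ
eq. 4 reversed and × 2 (CH3NH2(g) must end up as a product; scale by 2 for the 2 CH3NH2(g)): (-2)·(-1085.0) = +2170.0 kJ
ΔH° = (+393.5) + (-571.6) + (-1894.8) + (+2170.0) = 97.1 kJ

ΔH° = 97.1 kJ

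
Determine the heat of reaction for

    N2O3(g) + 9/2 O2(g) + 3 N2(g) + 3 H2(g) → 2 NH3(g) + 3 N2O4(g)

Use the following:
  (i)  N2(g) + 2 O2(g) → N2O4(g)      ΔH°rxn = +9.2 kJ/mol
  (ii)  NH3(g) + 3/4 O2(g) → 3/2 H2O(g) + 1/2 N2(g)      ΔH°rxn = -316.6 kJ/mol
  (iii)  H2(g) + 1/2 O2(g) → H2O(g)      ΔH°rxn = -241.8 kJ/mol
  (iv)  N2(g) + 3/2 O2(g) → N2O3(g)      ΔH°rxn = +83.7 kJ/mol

(i) × 3 (scale by 3 for the 3 N2O4(g)): (3)·(+9.2) = +27.6 kJ/mol
(ii) reversed and × 2 (NH3(g) must end up as a product; scale by 2 for the 2 NH3(g)): (-2)·(-316.6) = +633.2 kJ/mol
(iii) × 3 (×3 to match 3 H2(g) in the target): (3)·(-241.8) = -725.4 kJ/mol
(iv) reversed (N2O3(g) must end up as a reactant): -83.7 kJ/mol
Summing the manipulated equations, ΔH°rxn = (3)·(+9.2) + (-2)·(-316.6) + (3)·(-241.8) + (-1)·(+83.7) = -148.3 kJ/mol

ΔH°rxn = -148.3 kJ/mol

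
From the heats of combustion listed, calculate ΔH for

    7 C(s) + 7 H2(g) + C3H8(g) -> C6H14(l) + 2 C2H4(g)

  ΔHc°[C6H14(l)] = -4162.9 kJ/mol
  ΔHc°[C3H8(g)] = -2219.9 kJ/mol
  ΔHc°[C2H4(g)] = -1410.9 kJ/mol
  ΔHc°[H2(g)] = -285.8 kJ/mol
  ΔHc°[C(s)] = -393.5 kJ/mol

Using ΔH = Σ nΔHc°(reactants) − Σ nΔHc°(products):
= [7·(-393.5) + 7·(-285.8) + 1·(-2219.9)] − [1·(-4162.9) + 2·(-1410.9)]
= 9.7 kJ/mol

ΔH = 9.7 kJ/mol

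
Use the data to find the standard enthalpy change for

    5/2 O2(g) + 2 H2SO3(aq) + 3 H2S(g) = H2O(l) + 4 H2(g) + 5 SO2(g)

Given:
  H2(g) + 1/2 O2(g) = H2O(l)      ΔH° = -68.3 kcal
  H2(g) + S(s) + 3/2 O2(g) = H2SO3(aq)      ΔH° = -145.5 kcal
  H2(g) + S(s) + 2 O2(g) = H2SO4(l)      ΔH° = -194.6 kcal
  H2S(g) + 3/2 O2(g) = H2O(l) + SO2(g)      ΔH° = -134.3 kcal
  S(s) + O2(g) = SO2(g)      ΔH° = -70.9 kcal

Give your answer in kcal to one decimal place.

ΔH° = -117.1 kcal

equation 1 reversed and × 2: (-2)·(-68.3) = +136.6 kcal
equation 2 reversed and × 2 (H2SO3(aq) must end up as a reactant; ×2 to match 2 H2SO3(aq) in the target): (-2)·(-145.5) = +291.0 kcal
equation 3: not needed (H2SO4(l) appears nowhere else).
equation 4 × 3 (scale by 3 for the 3 H2S(g)): (3)·(-134.3) = -402.9 kcal
equation 5 × 2: (2)·(-70.9) = -141.8 kcal
By Hess's law, ΔH° = (-2)·(-68.3) + (-2)·(-145.5) + (3)·(-134.3) + (2)·(-70.9) = -117.1 kcal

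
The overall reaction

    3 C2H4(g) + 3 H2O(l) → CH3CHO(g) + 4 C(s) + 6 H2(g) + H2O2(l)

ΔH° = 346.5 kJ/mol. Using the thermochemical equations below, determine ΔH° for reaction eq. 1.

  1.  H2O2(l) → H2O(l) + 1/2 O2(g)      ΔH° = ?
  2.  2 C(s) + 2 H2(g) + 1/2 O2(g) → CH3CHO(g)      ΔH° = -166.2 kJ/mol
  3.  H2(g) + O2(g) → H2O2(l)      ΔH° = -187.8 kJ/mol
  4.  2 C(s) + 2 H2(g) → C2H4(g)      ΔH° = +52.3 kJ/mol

eq. 1 reversed and × 3 (reverse to put H2O(l) on the reactant side; scale by 3 for the 3 H2O(l)): contributes −3·x
eq. 2 as written (CH3CHO(g) already on the product side): -166.2 kJ/mol
eq. 3 reversed and × 2: (-2)·(-187.8) = +375.6 kJ/mol
eq. 4 reversed and × 3 (reverse to put C2H4(g) on the reactant side; ×3 to match 3 C2H4(g) in the target): (-3)·(+52.3) = -156.9 kJ/mol
+346.5 = (-166.2) + (+375.6) + (-156.9) − 3·x
x = (+346.5 − (+52.5)) / (-3) = -98.0 kJ/mol

ΔH° = -98.0 kJ/mol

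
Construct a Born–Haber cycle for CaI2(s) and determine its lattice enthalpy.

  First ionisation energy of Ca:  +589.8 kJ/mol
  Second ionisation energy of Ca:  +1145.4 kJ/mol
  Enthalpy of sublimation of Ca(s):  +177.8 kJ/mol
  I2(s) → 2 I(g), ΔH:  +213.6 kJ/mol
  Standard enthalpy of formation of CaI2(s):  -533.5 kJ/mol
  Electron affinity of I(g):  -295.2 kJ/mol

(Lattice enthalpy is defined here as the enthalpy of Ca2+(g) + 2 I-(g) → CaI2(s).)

ΔHf° = 1·ΔHsub + 1·(ΣIE) + 1·D(I2) + 2·EA + U
-533.5 = 1·(+177.8) + 1·(+1735.2) + 1·(+213.6) + 2·(-295.2) + U
U = -533.5 − (+1536.2) = -2069.7 kJ/mol

U = -2069.7 kJ/mol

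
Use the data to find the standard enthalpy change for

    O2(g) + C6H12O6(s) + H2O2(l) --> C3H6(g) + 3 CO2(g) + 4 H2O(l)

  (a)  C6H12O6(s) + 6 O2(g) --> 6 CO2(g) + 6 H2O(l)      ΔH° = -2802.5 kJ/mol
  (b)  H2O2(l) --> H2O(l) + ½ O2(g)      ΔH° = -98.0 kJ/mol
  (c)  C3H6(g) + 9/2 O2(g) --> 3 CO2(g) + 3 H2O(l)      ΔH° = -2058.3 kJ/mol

(a) as written: -2802.5 kJ/mol
(b) as written: -98.0 kJ/mol
(c) reversed: +2058.3 kJ/mol
ΔH° = (1)·(-2802.5) + (1)·(-98.0) + (-1)·(-2058.3) = -842.2 kJ/mol

ΔH° = -842.2 kJ/mol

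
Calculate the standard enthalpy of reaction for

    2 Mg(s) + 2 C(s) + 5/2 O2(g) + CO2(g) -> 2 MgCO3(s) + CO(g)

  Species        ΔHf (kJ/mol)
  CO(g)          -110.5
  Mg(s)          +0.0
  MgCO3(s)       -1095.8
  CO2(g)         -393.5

ΔH°rxn = Σ nΔHf°(products) − Σ nΔHf°(reactants).
Products: 2·(-1095.8) + 1·(-110.5) = -2302.1
Reactants: 2·(+0.0) + 2·(+0.0) + 5/2·(+0.0) + 1·(-393.5) = -393.5
ΔH°rxn = (-2302.1) − (-393.5) = -1908.6 kJ/mol

ΔH°rxn = -1908.6 kJ/mol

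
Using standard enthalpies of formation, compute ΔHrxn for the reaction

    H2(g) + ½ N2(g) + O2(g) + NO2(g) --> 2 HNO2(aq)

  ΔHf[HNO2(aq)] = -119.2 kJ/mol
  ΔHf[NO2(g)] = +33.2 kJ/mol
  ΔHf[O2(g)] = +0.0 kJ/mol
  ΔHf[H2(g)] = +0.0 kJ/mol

Products: 2·(-119.2) = -238.4
Reactants: 1·(+0.0) + 1/2·(+0.0) + 1·(+0.0) + 1·(+33.2) = +33.2
ΔHrxn = (-238.4) − (+33.2) = -271.6 kJ/mol

ΔHrxn = -271.6 kJ/mol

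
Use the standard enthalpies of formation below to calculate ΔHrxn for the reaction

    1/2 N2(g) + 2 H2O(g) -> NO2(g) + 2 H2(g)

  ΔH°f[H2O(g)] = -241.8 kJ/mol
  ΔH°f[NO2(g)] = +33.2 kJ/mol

ΔH°rxn = Σ nΔHf°(products) − Σ nΔHf°(reactants).
Products: 1·(+33.2) + 2·(+0.0) = +33.2
Reactants: 1/2·(+0.0) + 2·(-241.8) = -483.6
ΔHrxn = (+33.2) − (-483.6) = 516.8 kJ/mol

ΔHrxn = 516.8 kJ/mol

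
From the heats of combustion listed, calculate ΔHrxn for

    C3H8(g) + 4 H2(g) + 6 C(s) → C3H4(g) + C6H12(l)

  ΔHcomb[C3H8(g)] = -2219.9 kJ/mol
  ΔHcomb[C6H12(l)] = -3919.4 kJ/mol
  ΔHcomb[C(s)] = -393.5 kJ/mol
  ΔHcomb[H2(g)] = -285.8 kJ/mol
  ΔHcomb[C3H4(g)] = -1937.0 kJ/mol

With combustion enthalpies, reactants minus products:
= [1·(-2219.9) + 4·(-285.8) + 6·(-393.5)] − [1·(-1937.0) + 1·(-3919.4)]
= 132.3 kJ/mol

ΔHrxn = 132.3 kJ/mol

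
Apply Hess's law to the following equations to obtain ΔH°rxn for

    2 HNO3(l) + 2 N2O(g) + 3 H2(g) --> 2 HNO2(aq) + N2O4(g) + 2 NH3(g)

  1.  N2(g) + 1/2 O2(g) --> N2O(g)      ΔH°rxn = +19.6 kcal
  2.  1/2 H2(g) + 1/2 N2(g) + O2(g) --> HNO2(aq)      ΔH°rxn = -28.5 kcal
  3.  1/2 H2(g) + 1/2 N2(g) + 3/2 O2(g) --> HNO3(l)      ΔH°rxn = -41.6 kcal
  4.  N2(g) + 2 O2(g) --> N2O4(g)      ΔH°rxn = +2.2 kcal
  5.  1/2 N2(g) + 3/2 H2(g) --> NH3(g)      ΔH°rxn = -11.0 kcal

ΔH°rxn = -32.8 kcal

eq. 1 reversed and × 2 (N2O(g) must end up as a reactant; scale by 2 for the 2 N2O(g)): (-2)·(+19.6) = -39.2 kcal
eq. 2 × 2 (×2 to match 2 HNO2(aq) in the target): (2)·(-28.5) = -57.0 kcal
eq. 3 reversed and × 2 (reverse to put HNO3(l) on the reactant side; scale by 2 for the 2 HNO3(l)): (-2)·(-41.6) = +83.2 kcal
eq. 4 as written (N2O4(g) already on the product side): +2.2 kcal
eq. 5 × 2 (×2 to match 2 NH3(g) in the target): (2)·(-11.0) = -22.0 kcal
Summing the manipulated equations, ΔH°rxn = (-39.2) + (-57.0) + (+83.2) + (+2.2) + (-22.0) = -32.8 kcal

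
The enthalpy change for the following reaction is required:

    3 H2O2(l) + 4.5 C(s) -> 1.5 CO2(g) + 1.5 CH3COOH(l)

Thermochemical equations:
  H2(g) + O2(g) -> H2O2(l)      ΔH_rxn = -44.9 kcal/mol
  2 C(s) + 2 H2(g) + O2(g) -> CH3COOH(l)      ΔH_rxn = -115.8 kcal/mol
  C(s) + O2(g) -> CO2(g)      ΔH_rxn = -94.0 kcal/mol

ΔH_rxn = -180.0 kcal/mol

equation 1 reversed and × 3 (H2O2(l) must end up as a reactant; ×3 to match 3 H2O2(l) in the target): (-3)·(-44.9) = +134.7 kcal/mol
equation 2 × 3/2 (×3/2 to match 3/2 CH3COOH(l) in the target): (3/2)·(-115.8) = -173.7 kcal/mol
equation 3 × 3/2 (scale by 3/2 for the 3/2 CO2(g)): (3/2)·(-94.0) = -141.0 kcal/mol
By Hess's law, ΔH_rxn = (-3)·(-44.9) + (3/2)·(-115.8) + (3/2)·(-94.0) = -180.0 kcal/mol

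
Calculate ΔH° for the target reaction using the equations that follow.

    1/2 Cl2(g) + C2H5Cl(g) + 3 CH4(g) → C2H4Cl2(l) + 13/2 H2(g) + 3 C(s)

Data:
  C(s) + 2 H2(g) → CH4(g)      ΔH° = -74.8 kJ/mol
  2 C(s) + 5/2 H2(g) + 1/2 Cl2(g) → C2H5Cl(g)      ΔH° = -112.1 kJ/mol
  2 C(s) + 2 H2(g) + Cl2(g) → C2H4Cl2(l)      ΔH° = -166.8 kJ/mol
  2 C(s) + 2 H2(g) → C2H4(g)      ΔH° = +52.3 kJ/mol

ΔH° = 169.7 kJ/mol

equation 1 reversed and × 3 (CH4(g) must end up as a reactant; scale by 3 for the 3 CH4(g)): (-3)·(-74.8) = +224.4 kJ/mol
equation 2 reversed (reverse to put C2H5Cl(g) on the reactant side): +112.1 kJ/mol
equation 3 as written (C2H4Cl2(l) already on the product side): -166.8 kJ/mol
equation 4: not needed (C2H4(g) appears nowhere else).
ΔH° = (-3)·(-74.8) + (-1)·(-112.1) + (1)·(-166.8) = 169.7 kJ/mol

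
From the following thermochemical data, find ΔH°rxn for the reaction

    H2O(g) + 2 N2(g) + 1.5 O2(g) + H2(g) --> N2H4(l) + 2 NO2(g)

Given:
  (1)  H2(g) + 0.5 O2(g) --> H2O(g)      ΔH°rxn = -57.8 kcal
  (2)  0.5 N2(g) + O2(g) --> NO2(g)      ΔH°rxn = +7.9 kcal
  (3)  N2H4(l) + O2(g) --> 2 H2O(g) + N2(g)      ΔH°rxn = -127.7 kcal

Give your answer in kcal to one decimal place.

ΔH°rxn = 85.7 kcal

(1) as written (H2(g) already on the reactant side): -57.8 kcal
(2) × 2 (scale by 2 for the 2 NO2(g)): (2)·(+7.9) = +15.8 kcal
(3) reversed (N2H4(l) must end up as a product): +127.7 kcal
ΔH°rxn = (1)·(-57.8) + (2)·(+7.9) + (-1)·(-127.7) = 85.7 kcal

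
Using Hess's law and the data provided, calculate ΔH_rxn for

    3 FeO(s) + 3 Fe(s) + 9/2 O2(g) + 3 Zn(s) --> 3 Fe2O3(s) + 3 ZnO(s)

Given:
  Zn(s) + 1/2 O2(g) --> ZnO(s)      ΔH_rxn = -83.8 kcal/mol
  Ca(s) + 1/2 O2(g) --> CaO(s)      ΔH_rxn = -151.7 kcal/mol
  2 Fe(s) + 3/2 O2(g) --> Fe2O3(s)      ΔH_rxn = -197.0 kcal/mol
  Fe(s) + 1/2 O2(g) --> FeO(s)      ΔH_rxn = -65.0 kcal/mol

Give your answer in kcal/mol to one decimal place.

ΔH_rxn = -647.4 kcal/mol

equation 1 × 3 (scale by 3 for the 3 ZnO(s)): (3)·(-83.8) = -251.4 kcal/mol
equation 2: not needed (CaO(s) appears nowhere else).
equation 3 × 3 (×3 to match 3 Fe2O3(s) in the target): (3)·(-197.0) = -591.0 kcal/mol
equation 4 reversed and × 3 (reverse to put FeO(s) on the reactant side; scale by 3 for the 3 FeO(s)): (-3)·(-65.0) = +195.0 kcal/mol
Since enthalpy is a state function, ΔH_rxn = (3)·(-83.8) + (3)·(-197.0) + (-3)·(-65.0) = -647.4 kcal/mol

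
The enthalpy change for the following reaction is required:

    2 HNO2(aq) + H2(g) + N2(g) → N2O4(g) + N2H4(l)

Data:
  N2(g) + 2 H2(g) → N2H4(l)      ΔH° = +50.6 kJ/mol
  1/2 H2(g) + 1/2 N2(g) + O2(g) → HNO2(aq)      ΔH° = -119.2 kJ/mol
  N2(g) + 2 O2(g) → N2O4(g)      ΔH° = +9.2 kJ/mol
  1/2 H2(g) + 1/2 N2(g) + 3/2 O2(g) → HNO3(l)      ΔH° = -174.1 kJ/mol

ΔH° = 298.2 kJ/mol

equation 1 as written: +50.6 kJ/mol
equation 2 reversed and × 2: (-2)·(-119.2) = +238.4 kJ/mol
equation 3 as written: +9.2 kJ/mol
equation 4: not needed.
By Hess's law, ΔH° = (1)·(+50.6) + (-2)·(-119.2) + (1)·(+9.2) = 298.2 kJ/mol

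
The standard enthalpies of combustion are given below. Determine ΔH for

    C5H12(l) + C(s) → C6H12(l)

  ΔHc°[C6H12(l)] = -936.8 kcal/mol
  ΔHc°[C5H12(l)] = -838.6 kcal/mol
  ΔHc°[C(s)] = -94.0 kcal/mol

With combustion enthalpies, reactants minus products:
= [1·(-838.6) + 1·(-94.0)] − [1·(-936.8)]
= 4.2 kcal/mol

ΔH = 4.2 kcal/mol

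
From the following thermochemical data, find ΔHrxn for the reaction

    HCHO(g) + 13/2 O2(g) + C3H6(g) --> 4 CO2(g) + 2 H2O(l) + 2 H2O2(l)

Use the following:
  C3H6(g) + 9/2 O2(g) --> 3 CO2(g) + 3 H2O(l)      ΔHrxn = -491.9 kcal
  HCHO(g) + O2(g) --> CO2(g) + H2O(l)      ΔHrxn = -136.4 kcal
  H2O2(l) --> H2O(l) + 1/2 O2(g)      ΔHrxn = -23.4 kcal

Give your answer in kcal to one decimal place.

ΔHrxn = -581.5 kcal

equation 1 as written: -491.9 kcal
equation 2 as written: -136.4 kcal
equation 3 reversed and × 2: (-2)·(-23.4) = +46.8 kcal
Since enthalpy is a state function, ΔHrxn = (-491.9) + (-136.4) + (+46.8) = -581.5 kcal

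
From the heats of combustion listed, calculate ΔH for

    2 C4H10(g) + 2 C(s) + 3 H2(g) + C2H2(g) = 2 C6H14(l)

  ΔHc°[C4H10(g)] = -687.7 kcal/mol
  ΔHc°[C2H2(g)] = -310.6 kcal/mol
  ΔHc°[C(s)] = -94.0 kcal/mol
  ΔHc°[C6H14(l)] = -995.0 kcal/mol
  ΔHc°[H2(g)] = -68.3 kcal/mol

ΔH = -88.9 kcal/mol

With combustion enthalpies, reactants minus products:
= [2·(-687.7) + 2·(-94.0) + 3·(-68.3) + 1·(-310.6)] − [2·(-995.0)]
= -88.9 kcal/mol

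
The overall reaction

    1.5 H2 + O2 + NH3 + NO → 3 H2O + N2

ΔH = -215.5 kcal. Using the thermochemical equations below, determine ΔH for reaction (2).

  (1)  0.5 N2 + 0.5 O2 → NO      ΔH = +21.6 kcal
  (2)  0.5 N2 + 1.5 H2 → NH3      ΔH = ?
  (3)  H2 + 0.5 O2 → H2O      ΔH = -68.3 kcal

ΔH = -11.0 kcal

(1) reversed: -21.6 kcal
(2) reversed: contributes −x
(3) × 3: (3)·(-68.3) = -204.9 kcal
-215.5 = (-21.6) + (-204.9) − x
x = (-215.5 − (-226.5)) / (-1) = -11.0 kcal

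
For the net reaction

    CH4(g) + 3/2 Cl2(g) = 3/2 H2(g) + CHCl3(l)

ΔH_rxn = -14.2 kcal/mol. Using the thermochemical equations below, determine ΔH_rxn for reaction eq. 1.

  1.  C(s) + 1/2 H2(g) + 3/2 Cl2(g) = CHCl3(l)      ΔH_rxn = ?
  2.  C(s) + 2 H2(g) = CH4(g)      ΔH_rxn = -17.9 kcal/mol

eq. 1 as written (CHCl3(l) already on the product side): contributes x
eq. 2 reversed (reverse to put CH4(g) on the reactant side): +17.9 kcal/mol
-14.2 = (+17.9) + x
x = (-14.2 − (+17.9)) / (1) = -32.1 kcal/mol

ΔH_rxn = -32.1 kcal/mol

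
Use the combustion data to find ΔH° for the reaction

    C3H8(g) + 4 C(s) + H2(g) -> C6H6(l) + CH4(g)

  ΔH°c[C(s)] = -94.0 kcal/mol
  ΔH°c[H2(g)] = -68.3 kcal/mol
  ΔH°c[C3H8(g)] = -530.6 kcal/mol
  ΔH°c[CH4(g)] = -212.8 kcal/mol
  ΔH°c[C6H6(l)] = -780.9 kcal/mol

With combustion enthalpies, reactants minus products:
= [1·(-530.6) + 4·(-94.0) + 1·(-68.3)] − [1·(-780.9) + 1·(-212.8)]
= 18.8 kcal/mol

ΔH° = 18.8 kcal/mol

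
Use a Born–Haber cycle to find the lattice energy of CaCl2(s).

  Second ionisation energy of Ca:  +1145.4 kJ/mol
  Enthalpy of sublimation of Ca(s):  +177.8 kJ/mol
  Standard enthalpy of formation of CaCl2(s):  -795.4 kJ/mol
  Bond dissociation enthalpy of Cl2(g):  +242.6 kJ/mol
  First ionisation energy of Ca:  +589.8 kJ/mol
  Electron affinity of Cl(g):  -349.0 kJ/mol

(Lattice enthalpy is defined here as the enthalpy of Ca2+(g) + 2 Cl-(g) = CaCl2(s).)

U = -2253.0 kJ/mol

ΔHf° = 1·ΔHsub + 1·(ΣIE) + 1·D(Cl2) + 2·EA + U
-795.4 = 1·(+177.8) + 1·(+1735.2) + 1·(+242.6) + 2·(-349.0) + U
U = -795.4 − (+1457.6) = -2253.0 kJ/mol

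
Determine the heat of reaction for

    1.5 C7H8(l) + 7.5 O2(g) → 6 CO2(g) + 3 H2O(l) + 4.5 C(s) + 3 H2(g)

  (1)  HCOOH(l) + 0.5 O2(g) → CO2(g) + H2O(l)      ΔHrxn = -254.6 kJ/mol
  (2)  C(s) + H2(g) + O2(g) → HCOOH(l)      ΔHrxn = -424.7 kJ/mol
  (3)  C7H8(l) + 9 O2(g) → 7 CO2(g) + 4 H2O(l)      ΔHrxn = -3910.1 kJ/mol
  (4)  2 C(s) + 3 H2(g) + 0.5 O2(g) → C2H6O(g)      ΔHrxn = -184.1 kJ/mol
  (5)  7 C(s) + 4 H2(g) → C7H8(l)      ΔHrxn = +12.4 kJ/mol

ΔHrxn = -3237.0 kJ/mol

(1) reversed: +254.6 kJ/mol
(2) reversed: +424.7 kJ/mol
(3) as written: -3910.1 kJ/mol
(4): not needed.
(5) reversed and × 1/2: (-1/2)·(+12.4) = -6.2 kJ/mol
Combining the equations, ΔHrxn = (+254.6) + (+424.7) + (-3910.1) + (-6.2) = -3237.0 kJ/mol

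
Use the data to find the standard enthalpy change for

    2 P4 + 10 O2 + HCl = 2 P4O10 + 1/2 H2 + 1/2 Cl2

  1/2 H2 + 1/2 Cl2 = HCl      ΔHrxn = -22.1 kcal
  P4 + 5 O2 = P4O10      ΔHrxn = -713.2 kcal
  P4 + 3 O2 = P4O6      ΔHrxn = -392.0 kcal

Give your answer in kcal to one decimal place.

equation 1 reversed (HCl must end up as a reactant): +22.1 kcal
equation 2 × 2 (scale by 2 for the 2 P4O10): (2)·(-713.2) = -1426.4 kcal
equation 3: not needed (P4O6 appears nowhere else).
Combining the equations, ΔHrxn = (-1)·(-22.1) + (2)·(-713.2) = -1404.3 kcal

ΔHrxn = -1404.3 kcal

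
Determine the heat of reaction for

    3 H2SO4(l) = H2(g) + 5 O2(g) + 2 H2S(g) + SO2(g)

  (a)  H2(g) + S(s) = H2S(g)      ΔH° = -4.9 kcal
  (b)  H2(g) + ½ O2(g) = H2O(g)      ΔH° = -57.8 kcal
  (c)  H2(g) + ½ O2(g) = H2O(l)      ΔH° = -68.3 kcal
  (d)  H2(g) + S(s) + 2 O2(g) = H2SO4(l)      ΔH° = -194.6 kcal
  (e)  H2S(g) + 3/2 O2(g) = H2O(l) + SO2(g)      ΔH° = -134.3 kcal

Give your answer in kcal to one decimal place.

ΔH° = 503.1 kcal

(a) × 3: (3)·(-4.9) = -14.7 kcal
(b): not needed.
(c) reversed: +68.3 kcal
(d) reversed and × 3: (-3)·(-194.6) = +583.8 kcal
(e) as written: -134.3 kcal
By Hess's law, ΔH° = (3)·(-4.9) + (-1)·(-68.3) + (-3)·(-194.6) + (1)·(-134.3) = 503.1 kcal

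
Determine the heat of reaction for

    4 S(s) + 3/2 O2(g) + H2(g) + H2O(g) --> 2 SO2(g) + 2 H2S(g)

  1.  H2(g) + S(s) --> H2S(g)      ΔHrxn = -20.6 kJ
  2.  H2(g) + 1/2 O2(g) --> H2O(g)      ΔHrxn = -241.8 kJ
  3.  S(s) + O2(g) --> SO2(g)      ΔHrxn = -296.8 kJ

eq. 1 × 2: (2)·(-20.6) = -41.2 kJ
eq. 2 reversed: +241.8 kJ
eq. 3 × 2: (2)·(-296.8) = -593.6 kJ
ΔHrxn = (-41.2) + (+241.8) + (-593.6) = -393.0 kJ

ΔHrxn = -393.0 kJ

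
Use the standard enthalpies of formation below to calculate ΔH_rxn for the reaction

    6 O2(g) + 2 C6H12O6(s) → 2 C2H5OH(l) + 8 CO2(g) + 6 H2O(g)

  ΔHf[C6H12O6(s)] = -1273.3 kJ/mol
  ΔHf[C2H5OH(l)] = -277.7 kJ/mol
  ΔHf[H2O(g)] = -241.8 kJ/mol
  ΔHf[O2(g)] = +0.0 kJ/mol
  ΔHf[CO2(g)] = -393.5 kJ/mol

Products: 2·(-277.7) + 8·(-393.5) + 6·(-241.8) = -5154.2
Reactants: 6·(+0.0) + 2·(-1273.3) = -2546.6
ΔH_rxn = (-5154.2) − (-2546.6) = -2607.6 kJ/mol

ΔH_rxn = -2607.6 kJ/mol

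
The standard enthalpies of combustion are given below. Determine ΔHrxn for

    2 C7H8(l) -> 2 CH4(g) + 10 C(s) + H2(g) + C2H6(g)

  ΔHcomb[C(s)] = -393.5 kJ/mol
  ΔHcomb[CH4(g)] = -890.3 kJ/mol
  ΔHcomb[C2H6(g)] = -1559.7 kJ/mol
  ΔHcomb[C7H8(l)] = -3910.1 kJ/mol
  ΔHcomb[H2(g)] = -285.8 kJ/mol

ΔHrxn = -259.1 kJ/mol

With combustion enthalpies, reactants minus products:
= [2·(-3910.1)] − [2·(-890.3) + 10·(-393.5) + 1·(-285.8) + 1·(-1559.7)]
= -259.1 kJ/mol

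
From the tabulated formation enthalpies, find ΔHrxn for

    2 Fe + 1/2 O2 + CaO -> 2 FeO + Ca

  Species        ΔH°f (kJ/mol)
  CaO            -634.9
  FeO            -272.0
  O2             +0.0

ΔHrxn = 90.9 kJ/mol

Products: 2·(-272.0) + 1·(+0.0) = -544.0
Reactants: 2·(+0.0) + 1/2·(+0.0) + 1·(-634.9) = -634.9
ΔHrxn = (-544.0) − (-634.9) = 90.9 kJ/mol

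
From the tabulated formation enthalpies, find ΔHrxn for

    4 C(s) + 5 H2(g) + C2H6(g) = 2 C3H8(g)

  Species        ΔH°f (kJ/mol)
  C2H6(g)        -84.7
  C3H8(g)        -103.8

ΔHrxn = -122.9 kJ/mol

Products: 2·(-103.8) = -207.6
Reactants: 4·(+0.0) + 5·(+0.0) + 1·(-84.7) = -84.7
ΔHrxn = (-207.6) − (-84.7) = -122.9 kJ/mol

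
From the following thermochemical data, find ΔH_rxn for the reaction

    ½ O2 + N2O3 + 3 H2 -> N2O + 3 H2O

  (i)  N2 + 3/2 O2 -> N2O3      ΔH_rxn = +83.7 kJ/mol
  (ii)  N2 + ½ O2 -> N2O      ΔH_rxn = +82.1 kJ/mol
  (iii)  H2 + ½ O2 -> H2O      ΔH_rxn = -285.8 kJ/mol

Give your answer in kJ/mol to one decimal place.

ΔH_rxn = -859.0 kJ/mol

(i) reversed (N2O3 must end up as a reactant): -83.7 kJ/mol
(ii) as written (N2O already on the product side): +82.1 kJ/mol
(iii) × 3 (×3 to match 3 H2O in the target): (3)·(-285.8) = -857.4 kJ/mol
Since enthalpy is a state function, ΔH_rxn = (-83.7) + (+82.1) + (-857.4) = -859.0 kJ/mol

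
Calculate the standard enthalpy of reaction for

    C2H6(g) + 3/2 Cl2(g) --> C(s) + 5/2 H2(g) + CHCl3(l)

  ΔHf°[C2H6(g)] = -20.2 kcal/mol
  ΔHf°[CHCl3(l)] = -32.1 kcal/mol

ΔHrxn = -11.9 kcal/mol

Products: 1·(+0.0) + 5/2·(+0.0) + 1·(-32.1) = -32.1
Reactants: 1·(-20.2) + 3/2·(+0.0) = -20.2
ΔHrxn = (-32.1) − (-20.2) = -11.9 kcal/mol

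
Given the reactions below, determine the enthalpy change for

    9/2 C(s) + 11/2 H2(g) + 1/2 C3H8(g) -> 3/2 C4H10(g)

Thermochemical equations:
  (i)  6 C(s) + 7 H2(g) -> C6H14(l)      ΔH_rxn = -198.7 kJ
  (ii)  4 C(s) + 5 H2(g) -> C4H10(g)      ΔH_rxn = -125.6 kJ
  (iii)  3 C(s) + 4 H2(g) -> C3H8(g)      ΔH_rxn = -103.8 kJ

(i): not needed.
(ii) × 3/2: (3/2)·(-125.6) = -188.4 kJ
(iii) reversed and × 1/2: (-1/2)·(-103.8) = +51.9 kJ
ΔH_rxn = (-188.4) + (+51.9) = -136.5 kJ

ΔH_rxn = -136.5 kJ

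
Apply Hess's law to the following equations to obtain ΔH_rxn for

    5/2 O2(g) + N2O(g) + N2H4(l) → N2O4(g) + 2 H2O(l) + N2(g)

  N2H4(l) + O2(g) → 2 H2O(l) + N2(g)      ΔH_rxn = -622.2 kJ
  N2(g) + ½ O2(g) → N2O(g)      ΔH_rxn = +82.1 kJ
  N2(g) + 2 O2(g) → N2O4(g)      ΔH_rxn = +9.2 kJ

equation 1 as written: -622.2 kJ
equation 2 reversed: -82.1 kJ
equation 3 as written: +9.2 kJ
ΔH_rxn = (-622.2) + (-82.1) + (+9.2) = -695.1 kJ

ΔH_rxn = -695.1 kJ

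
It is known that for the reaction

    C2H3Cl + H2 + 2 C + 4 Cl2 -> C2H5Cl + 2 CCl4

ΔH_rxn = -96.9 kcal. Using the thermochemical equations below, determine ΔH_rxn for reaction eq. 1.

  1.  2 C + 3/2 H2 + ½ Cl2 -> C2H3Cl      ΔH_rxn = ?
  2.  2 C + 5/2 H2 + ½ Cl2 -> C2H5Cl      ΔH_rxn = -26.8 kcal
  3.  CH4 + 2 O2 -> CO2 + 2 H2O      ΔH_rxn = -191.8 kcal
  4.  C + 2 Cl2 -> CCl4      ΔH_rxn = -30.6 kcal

ΔH_rxn = 8.9 kcal

eq. 1 reversed: contributes −x
eq. 2 as written: -26.8 kcal
eq. 3: not needed.
eq. 4 × 2: (2)·(-30.6) = -61.2 kcal
-96.9 = (-26.8) + (-61.2) − x
x = (-96.9 − (-88.0)) / (-1) = 8.9 kcal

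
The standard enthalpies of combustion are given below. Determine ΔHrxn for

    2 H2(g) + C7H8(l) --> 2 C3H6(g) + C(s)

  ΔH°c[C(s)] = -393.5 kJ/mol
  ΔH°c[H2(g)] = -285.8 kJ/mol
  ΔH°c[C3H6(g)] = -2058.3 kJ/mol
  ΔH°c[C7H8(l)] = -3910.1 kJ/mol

Using ΔH = Σ nΔHc°(reactants) − Σ nΔHc°(products):
= [2·(-285.8) + 1·(-3910.1)] − [2·(-2058.3) + 1·(-393.5)]
= 28.4 kJ/mol

ΔHrxn = 28.4 kJ/mol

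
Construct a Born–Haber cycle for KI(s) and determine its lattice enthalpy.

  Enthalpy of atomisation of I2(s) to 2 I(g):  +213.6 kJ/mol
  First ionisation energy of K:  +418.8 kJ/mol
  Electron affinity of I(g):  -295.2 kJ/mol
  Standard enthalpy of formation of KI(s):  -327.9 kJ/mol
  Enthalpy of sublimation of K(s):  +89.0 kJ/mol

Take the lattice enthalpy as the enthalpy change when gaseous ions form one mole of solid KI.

ΔHf° = 1·ΔHsub + 1·(ΣIE) + 1/2·D(I2) + 1·EA + U
-327.9 = 1·(+89.0) + 1·(+418.8) + 1/2·(+213.6) + 1·(-295.2) + U
U = -327.9 − (+319.4) = -647.3 kJ/mol

U = -647.3 kJ/mol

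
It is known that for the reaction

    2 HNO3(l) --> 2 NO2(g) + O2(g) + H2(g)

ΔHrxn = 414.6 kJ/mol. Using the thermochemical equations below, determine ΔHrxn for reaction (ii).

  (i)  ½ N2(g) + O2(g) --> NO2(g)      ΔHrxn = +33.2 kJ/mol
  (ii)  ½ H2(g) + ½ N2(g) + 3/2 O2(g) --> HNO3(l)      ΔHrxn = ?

(i) × 2 (×2 to match 2 NO2(g) in the target): (2)·(+33.2) = +66.4 kJ/mol
(ii) reversed and × 2 (HNO3(l) must end up as a reactant; ×2 to match 2 HNO3(l) in the target): contributes −2·x
+414.6 = (+66.4) − 2·x
x = (+414.6 − (+66.4)) / (-2) = -174.1 kJ/mol

ΔHrxn = -174.1 kJ/mol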